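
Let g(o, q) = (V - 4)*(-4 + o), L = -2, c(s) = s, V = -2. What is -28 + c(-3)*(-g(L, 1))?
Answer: 80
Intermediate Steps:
g(o, q) = 24 - 6*o (g(o, q) = (-2 - 4)*(-4 + o) = -6*(-4 + o) = 24 - 6*o)
-28 + c(-3)*(-g(L, 1)) = -28 - (-3)*(24 - 6*(-2)) = -28 - (-3)*(24 + 12) = -28 - (-3)*36 = -28 - 3*(-36) = -28 + 108 = 80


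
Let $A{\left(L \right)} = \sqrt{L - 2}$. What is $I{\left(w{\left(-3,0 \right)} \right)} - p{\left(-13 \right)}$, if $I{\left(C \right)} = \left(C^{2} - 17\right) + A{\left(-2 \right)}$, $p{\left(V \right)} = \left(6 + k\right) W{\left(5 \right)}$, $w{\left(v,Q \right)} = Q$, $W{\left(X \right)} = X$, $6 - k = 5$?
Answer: $-52 + 2 i \approx -52.0 + 2.0 i$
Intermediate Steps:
$k = 1$ ($k = 6 - 5 = 1$)
$p{\left(V \right)} = 35$ ($p{\left(V \right)} = \left(6 + 1\right) 5 = 7 \cdot 5 = 35$)
$A{\left(L \right)} = \sqrt{-2 + L}$
$I{\left(C \right)} = -17 + C^{2} + 2 i$ ($I{\left(C \right)} = \left(C^{2} - 17\right) + \sqrt{-2 - 2} = \left(-17 + C^{2}\right) + \sqrt{-4} = \left(-17 + C^{2}\right) + 2 i = -17 + C^{2} + 2 i$)
$I{\left(w{\left(-3,0 \right)} \right)} - p{\left(-13 \right)} = \left(-17 + 0^{2} + 2 i\right) - 35 = \left(-17 + 0 + 2 i\right) - 35 = \left(-17 + 2 i\right) - 35 = -52 + 2 i$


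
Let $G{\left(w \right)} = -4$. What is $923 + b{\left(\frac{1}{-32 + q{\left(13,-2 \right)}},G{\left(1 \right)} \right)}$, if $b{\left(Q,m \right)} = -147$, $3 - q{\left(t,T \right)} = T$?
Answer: $776$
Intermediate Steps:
$q{\left(t,T \right)} = 3 - T$
$923 + b{\left(\frac{1}{-32 + q{\left(13,-2 \right)}},G{\left(1 \right)} \right)} = 923 - 147 = 776$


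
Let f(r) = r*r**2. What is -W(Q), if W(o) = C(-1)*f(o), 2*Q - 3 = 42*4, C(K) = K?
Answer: 5000211/8 ≈ 6.2503e+5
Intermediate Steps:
f(r) = r**3
Q = 171/2 (Q = 3/2 + (42*4)/2 = 3/2 + (1/2)*168 = 3/2 + 84 = 171/2 ≈ 85.500)
W(o) = -o**3
-W(Q) = -(-1)*(171/2)**3 = -(-1)*5000211/8 = -1*(-5000211/8) = 5000211/8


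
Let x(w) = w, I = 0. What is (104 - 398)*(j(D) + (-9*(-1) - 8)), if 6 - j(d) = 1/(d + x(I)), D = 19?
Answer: -38808/19 ≈ -2042.5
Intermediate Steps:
j(d) = 6 - 1/d (j(d) = 6 - 1/(d + 0) = 6 - 1/d)
(104 - 398)*(j(D) + (-9*(-1) - 8)) = (104 - 398)*((6 - 1/19) + (-9*(-1) - 8)) = -294*((6 - 1*1/19) + (9 - 8)) = -294*((6 - 1/19) + 1) = -294*(113/19 + 1) = -294*132/19 = -38808/19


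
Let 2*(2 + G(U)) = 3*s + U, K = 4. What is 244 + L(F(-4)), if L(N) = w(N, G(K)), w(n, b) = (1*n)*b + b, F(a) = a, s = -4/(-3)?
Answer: 238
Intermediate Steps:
s = 4/3 (s = -4*(-⅓) = 4/3 ≈ 1.3333)
G(U) = U/2 (G(U) = -2 + (3*(4/3) + U)/2 = -2 + (4 + U)/2 = -2 + (2 + U/2) = U/2)
w(n, b) = b + b*n (w(n, b) = n*b + b = b*n + b = b + b*n)
L(N) = 2 + 2*N (L(N) = ((½)*4)*(1 + N) = 2*(1 + N) = 2 + 2*N)
244 + L(F(-4)) = 244 + (2 + 2*(-4)) = 244 + (2 - 8) = 244 - 6 = 238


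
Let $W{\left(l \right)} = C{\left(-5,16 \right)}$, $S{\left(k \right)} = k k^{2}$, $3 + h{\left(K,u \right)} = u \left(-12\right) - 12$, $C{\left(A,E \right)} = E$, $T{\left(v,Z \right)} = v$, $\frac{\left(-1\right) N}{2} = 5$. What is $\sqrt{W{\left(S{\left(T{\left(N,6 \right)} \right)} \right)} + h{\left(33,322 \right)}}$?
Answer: $i \sqrt{3863} \approx 62.153 i$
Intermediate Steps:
$N = -10$ ($N = \left(-2\right) 5 = -10$)
$h{\left(K,u \right)} = -15 - 12 u$ ($h{\left(K,u \right)} = -3 + \left(u \left(-12\right) - 12\right) = -3 - \left(12 + 12 u\right) = -15 - 12 u$)
$S{\left(k \right)} = k^{3}$
$W{\left(l \right)} = 16$
$\sqrt{W{\left(S{\left(T{\left(N,6 \right)} \right)} \right)} + h{\left(33,322 \right)}} = \sqrt{16 - 3879} = \sqrt{-3863} = i \sqrt{3863}$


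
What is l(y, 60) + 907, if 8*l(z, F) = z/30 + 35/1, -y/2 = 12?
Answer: 36451/40 ≈ 911.28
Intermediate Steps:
y = -24 (y = -2*12 = -24)
l(z, F) = 35/8 + z/240 (l(z, F) = (z/30 + 35/1)/8 = (z*(1/30) + 35*1)/8 = (z/30 + 35)/8 = (35 + z/30)/8 = 35/8 + z/240)
l(y, 60) + 907 = (35/8 + (1/240)*(-24)) + 907 = (35/8 - ⅒) + 907 = 171/40 + 907 = 36451/40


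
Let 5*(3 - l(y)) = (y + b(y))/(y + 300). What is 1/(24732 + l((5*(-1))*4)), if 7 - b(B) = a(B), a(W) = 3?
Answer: 175/4328627 ≈ 4.0429e-5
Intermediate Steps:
b(B) = 4 (b(B) = 7 - 1*3 = 7 - 3 = 4)
l(y) = 3 - (4 + y)/(5*(300 + y)) (l(y) = 3 - (y + 4)/(5*(y + 300)) = 3 - (4 + y)/(5*(300 + y)))
1/(24732 + l((5*(-1))*4)) = 1/(24732 + 2*(2248 + 7*((5*(-1))*4))/(5*(300 + (5*(-1))*4))) = 1/(24732 + 2*(2248 + 7*(-5*4))/(5*(300 - 5*4))) = 1/(24732 + 2*(2248 + 7*(-20))/(5*(300 - 20))) = 1/(24732 + (⅖)*(2248 - 140)/280) = 1/(24732 + (⅖)*(1/280)*2108) = 1/(24732 + 527/175) = 1/(4328627/175) = 175/4328627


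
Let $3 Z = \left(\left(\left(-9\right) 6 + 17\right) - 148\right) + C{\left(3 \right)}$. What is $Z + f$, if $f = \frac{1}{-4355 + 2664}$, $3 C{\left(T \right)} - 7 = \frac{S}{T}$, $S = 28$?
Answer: $- \frac{2732683}{45657} \approx -59.852$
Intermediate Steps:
$C{\left(T \right)} = \frac{7}{3} + \frac{28}{3 T}$ ($C{\left(T \right)} = \frac{7}{3} + \frac{28 \frac{1}{T}}{3} = \frac{7}{3} + \frac{28}{3 T}$)
$Z = - \frac{1616}{27}$ ($Z = \frac{\left(\left(\left(-9\right) 6 + 17\right) - 148\right) + \frac{7 \left(4 + 3\right)}{3 \cdot 3}}{3} = \frac{\left(\left(-54 + 17\right) - 148\right) + \frac{7}{3} \cdot \frac{1}{3} \cdot 7}{3} = \frac{\left(-37 - 148\right) + \frac{49}{9}}{3} = \frac{-185 + \frac{49}{9}}{3} = \frac{1}{3} \left(- \frac{1616}{9}\right) = - \frac{1616}{27} \approx -59.852$)
$f = - \frac{1}{1691}$ ($f = \frac{1}{-1691} = - \frac{1}{1691} \approx -0.00059137$)
$Z + f = - \frac{1616}{27} - \frac{1}{1691} = - \frac{2732683}{45657}$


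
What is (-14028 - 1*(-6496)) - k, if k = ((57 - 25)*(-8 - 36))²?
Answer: -1989996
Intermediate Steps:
k = 1982464 (k = (32*(-44))² = (-1408)² = 1982464)
(-14028 - 1*(-6496)) - k = (-14028 - 1*(-6496)) - 1*1982464 = (-14028 + 6496) - 1982464 = -7532 - 1982464 = -1989996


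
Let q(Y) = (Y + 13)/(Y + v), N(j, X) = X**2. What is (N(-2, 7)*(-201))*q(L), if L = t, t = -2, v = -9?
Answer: 9849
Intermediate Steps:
L = -2
q(Y) = (13 + Y)/(-9 + Y) (q(Y) = (Y + 13)/(Y - 9) = (13 + Y)/(-9 + Y))
(N(-2, 7)*(-201))*q(L) = (7**2*(-201))*((13 - 2)/(-9 - 2)) = (49*(-201))*(11/(-11)) = -(-9849)*11/11 = -9849*(-1) = 9849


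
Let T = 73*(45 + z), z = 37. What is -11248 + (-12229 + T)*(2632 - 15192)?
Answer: 78400832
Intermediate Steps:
T = 5986 (T = 73*(45 + 37) = 73*82 = 5986)
-11248 + (-12229 + T)*(2632 - 15192) = -11248 + (-12229 + 5986)*(2632 - 15192) = -11248 - 6243*(-12560) = -11248 + 78412080 = 78400832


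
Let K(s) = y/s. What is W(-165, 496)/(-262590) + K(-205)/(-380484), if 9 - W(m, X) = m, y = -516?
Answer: -38076002/56893931055 ≈ -0.00066925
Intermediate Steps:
W(m, X) = 9 - m
K(s) = -516/s
W(-165, 496)/(-262590) + K(-205)/(-380484) = (9 - 1*(-165))/(-262590) - 516/(-205)/(-380484) = (9 + 165)*(-1/262590) - 516*(-1/205)*(-1/380484) = 174*(-1/262590) + (516/205)*(-1/380484) = -29/43765 - 43/6499935 = -38076002/56893931055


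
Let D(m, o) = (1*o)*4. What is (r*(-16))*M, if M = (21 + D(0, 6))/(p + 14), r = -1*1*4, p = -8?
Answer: 480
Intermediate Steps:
r = -4 (r = -1*4 = -4)
D(m, o) = 4*o (D(m, o) = o*4 = 4*o)
M = 15/2 (M = (21 + 4*6)/(-8 + 14) = (21 + 24)/6 = 45*(⅙) = 15/2 ≈ 7.5000)
(r*(-16))*M = -4*(-16)*(15/2) = 64*(15/2) = 480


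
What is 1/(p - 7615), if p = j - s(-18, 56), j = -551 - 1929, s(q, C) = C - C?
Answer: -1/10095 ≈ -9.9059e-5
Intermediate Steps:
s(q, C) = 0
j = -2480
p = -2480 (p = -2480 - 1*0 = -2480 + 0 = -2480)
1/(p - 7615) = 1/(-2480 - 7615) = 1/(-10095) = -1/10095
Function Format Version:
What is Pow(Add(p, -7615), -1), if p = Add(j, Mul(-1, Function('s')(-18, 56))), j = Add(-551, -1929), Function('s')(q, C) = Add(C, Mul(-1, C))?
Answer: Rational(-1, 10095) ≈ -9.9059e-5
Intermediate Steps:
Function('s')(q, C) = 0
j = -2480
p = -2480 (p = Add(-2480, Mul(-1, 0)) = Add(-2480, 0) = -2480)
Pow(Add(p, -7615), -1) = Pow(Add(-2480, -7615), -1) = Pow(-10095, -1) = Rational(-1, 10095)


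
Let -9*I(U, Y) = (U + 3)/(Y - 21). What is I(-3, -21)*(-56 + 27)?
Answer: 0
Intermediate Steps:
I(U, Y) = -(3 + U)/(9*(-21 + Y)) (I(U, Y) = -(U + 3)/(9*(Y - 21)) = -(3 + U)/(9*(-21 + Y)))
I(-3, -21)*(-56 + 27) = ((-3 - 1*(-3))/(9*(-21 - 21)))*(-56 + 27) = ((⅑)*(-3 + 3)/(-42))*(-29) = ((⅑)*(-1/42)*0)*(-29) = 0*(-29) = 0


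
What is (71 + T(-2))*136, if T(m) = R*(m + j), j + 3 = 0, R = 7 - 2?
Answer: 6256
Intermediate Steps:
R = 5
j = -3 (j = -3 + 0 = -3)
T(m) = -15 + 5*m (T(m) = 5*(m - 3) = 5*(-3 + m) = -15 + 5*m)
(71 + T(-2))*136 = (71 + (-15 + 5*(-2)))*136 = (71 + (-15 - 10))*136 = (71 - 25)*136 = 46*136 = 6256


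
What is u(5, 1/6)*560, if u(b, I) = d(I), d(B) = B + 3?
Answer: 5320/3 ≈ 1773.3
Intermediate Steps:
d(B) = 3 + B
u(b, I) = 3 + I
u(5, 1/6)*560 = (3 + 1/6)*560 = (19/6)*560 = 5320/3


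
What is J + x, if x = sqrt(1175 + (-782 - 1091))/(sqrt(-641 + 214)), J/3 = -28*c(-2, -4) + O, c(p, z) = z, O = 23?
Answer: 405 + sqrt(298046)/427 ≈ 406.28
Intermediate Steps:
J = 405 (J = 3*(-28*(-4) + 23) = 3*(112 + 23) = 3*135 = 405)
x = sqrt(298046)/427 (x = sqrt(1175 - 1873)/(sqrt(-427)) = sqrt(-698)/((I*sqrt(427))) = (I*sqrt(698))*(-I*sqrt(427)/427) = sqrt(298046)/427 ≈ 1.2785)
J + x = 405 + sqrt(298046)/427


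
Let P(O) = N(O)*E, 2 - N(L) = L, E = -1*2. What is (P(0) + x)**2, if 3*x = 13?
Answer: 1/9 ≈ 0.11111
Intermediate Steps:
x = 13/3 (x = (1/3)*13 = 13/3 ≈ 4.3333)
E = -2
N(L) = 2 - L
P(O) = -4 + 2*O (P(O) = (2 - O)*(-2) = -4 + 2*O)
(P(0) + x)**2 = ((-4 + 2*0) + 13/3)**2 = ((-4 + 0) + 13/3)**2 = (-4 + 13/3)**2 = (1/3)**2 = 1/9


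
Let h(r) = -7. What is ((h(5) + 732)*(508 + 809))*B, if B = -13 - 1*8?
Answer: -20051325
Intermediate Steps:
B = -21 (B = -13 - 8 = -21)
((h(5) + 732)*(508 + 809))*B = ((-7 + 732)*(508 + 809))*(-21) = (725*1317)*(-21) = 954825*(-21) = -20051325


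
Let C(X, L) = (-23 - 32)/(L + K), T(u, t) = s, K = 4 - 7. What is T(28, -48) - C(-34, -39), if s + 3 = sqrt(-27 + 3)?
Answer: -181/42 + 2*I*sqrt(6) ≈ -4.3095 + 4.899*I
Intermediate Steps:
s = -3 + 2*I*sqrt(6) (s = -3 + sqrt(-27 + 3) = -3 + sqrt(-24) = -3 + 2*I*sqrt(6) ≈ -3.0 + 4.899*I)
K = -3
T(u, t) = -3 + 2*I*sqrt(6)
C(X, L) = -55/(-3 + L) (C(X, L) = (-23 - 32)/(L - 3) = -55/(-3 + L))
T(28, -48) - C(-34, -39) = (-3 + 2*I*sqrt(6)) - (-55)/(-3 - 39) = (-3 + 2*I*sqrt(6)) - (-55)/(-42) = (-3 + 2*I*sqrt(6)) - (-55)*(-1)/42 = (-3 + 2*I*sqrt(6)) - 1*55/42 = (-3 + 2*I*sqrt(6)) - 55/42 = -181/42 + 2*I*sqrt(6)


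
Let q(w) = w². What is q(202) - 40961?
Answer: -157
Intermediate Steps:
q(202) - 40961 = 202² - 40961 = 40804 - 40961 = -157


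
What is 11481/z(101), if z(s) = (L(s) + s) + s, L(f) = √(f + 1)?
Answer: 1159581/20351 - 11481*√102/40702 ≈ 54.130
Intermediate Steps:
L(f) = √(1 + f)
z(s) = √(1 + s) + 2*s (z(s) = (√(1 + s) + s) + s = (s + √(1 + s)) + s = √(1 + s) + 2*s)
11481/z(101) = 11481/(√(1 + 101) + 2*101) = 11481/(√102 + 202) = 11481/(202 + √102)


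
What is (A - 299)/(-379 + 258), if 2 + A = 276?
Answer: 25/121 ≈ 0.20661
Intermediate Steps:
A = 274 (A = -2 + 276 = 274)
(A - 299)/(-379 + 258) = (274 - 299)/(-379 + 258) = -25/(-121) = -25*(-1/121) = 25/121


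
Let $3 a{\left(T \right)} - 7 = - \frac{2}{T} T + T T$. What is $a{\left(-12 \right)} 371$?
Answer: $\frac{55279}{3} \approx 18426.0$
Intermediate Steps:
$a{\left(T \right)} = \frac{5}{3} + \frac{T^{2}}{3}$ ($a{\left(T \right)} = \frac{7}{3} + \frac{- \frac{2}{T} T + T T}{3} = \frac{7}{3} + \frac{-2 + T^{2}}{3} = \frac{7}{3} + \left(- \frac{2}{3} + \frac{T^{2}}{3}\right) = \frac{5}{3} + \frac{T^{2}}{3}$)
$a{\left(-12 \right)} 371 = \left(\frac{5}{3} + \frac{\left(-12\right)^{2}}{3}\right) 371 = \left(\frac{5}{3} + \frac{1}{3} \cdot 144\right) 371 = \left(\frac{5}{3} + 48\right) 371 = \frac{149}{3} \cdot 371 = \frac{55279}{3}$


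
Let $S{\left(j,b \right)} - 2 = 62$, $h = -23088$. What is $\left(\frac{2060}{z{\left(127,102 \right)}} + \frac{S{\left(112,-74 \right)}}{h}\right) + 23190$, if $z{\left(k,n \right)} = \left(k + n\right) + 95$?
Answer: $\frac{903753197}{38961} \approx 23196.0$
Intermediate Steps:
$z{\left(k,n \right)} = 95 + k + n$
$S{\left(j,b \right)} = 64$ ($S{\left(j,b \right)} = 2 + 62 = 64$)
$\left(\frac{2060}{z{\left(127,102 \right)}} + \frac{S{\left(112,-74 \right)}}{h}\right) + 23190 = \left(\frac{2060}{95 + 127 + 102} + \frac{64}{-23088}\right) + 23190 = \left(\frac{2060}{324} + 64 \left(- \frac{1}{23088}\right)\right) + 23190 = \left(2060 \cdot \frac{1}{324} - \frac{4}{1443}\right) + 23190 = \left(\frac{515}{81} - \frac{4}{1443}\right) + 23190 = \frac{247607}{38961} + 23190 = \frac{903753197}{38961}$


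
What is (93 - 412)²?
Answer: 101761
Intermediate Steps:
(93 - 412)² = (-319)² = 101761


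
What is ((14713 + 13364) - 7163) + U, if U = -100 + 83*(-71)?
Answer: 14921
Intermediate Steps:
U = -5993 (U = -100 - 5893 = -5993)
((14713 + 13364) - 7163) + U = ((14713 + 13364) - 7163) - 5993 = (28077 - 7163) - 5993 = 20914 - 5993 = 14921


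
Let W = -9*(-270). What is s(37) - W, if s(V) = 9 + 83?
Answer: -2338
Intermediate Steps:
s(V) = 92
W = 2430
s(37) - W = 92 - 1*2430 = 92 - 2430 = -2338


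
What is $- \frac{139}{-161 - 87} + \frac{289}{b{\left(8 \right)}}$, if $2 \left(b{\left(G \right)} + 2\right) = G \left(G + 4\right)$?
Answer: $\frac{39033}{5704} \approx 6.8431$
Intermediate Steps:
$b{\left(G \right)} = -2 + \frac{G \left(4 + G\right)}{2}$ ($b{\left(G \right)} = -2 + \frac{G \left(G + 4\right)}{2} = -2 + \frac{G \left(4 + G\right)}{2}$)
$- \frac{139}{-161 - 87} + \frac{289}{b{\left(8 \right)}} = - \frac{139}{-161 - 87} + \frac{289}{-2 + \frac{8^{2}}{2} + 2 \cdot 8} = - \frac{139}{-161 - 87} + \frac{289}{-2 + \frac{1}{2} \cdot 64 + 16} = - \frac{139}{-248} + \frac{289}{-2 + 32 + 16} = \left(-139\right) \left(- \frac{1}{248}\right) + \frac{289}{46} = \frac{139}{248} + 289 \cdot \frac{1}{46} = \frac{139}{248} + \frac{289}{46} = \frac{39033}{5704}$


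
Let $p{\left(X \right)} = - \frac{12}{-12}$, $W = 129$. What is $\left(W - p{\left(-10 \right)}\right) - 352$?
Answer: $-224$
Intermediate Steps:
$p{\left(X \right)} = 1$ ($p{\left(X \right)} = \left(-12\right) \left(- \frac{1}{12}\right) = 1$)
$\left(W - p{\left(-10 \right)}\right) - 352 = \left(129 - 1\right) - 352 = 128 - 352 = -224$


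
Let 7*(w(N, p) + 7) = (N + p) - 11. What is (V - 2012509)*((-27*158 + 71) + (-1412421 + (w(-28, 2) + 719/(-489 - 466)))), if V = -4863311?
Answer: 1860432878743596/191 ≈ 9.7405e+12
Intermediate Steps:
w(N, p) = -60/7 + N/7 + p/7 (w(N, p) = -7 + ((N + p) - 11)/7 = -7 + (-11 + N + p)/7 = -7 + (-11/7 + N/7 + p/7) = -60/7 + N/7 + p/7)
(V - 2012509)*((-27*158 + 71) + (-1412421 + (w(-28, 2) + 719/(-489 - 466)))) = (-4863311 - 2012509)*((-27*158 + 71) + (-1412421 + ((-60/7 + (1/7)*(-28) + (1/7)*2) + 719/(-489 - 466)))) = -6875820*((-4266 + 71) + (-1412421 + ((-60/7 - 4 + 2/7) + 719/(-955)))) = -6875820*(-4195 + (-1412421 + (-86/7 + 719*(-1/955)))) = -6875820*(-4195 + (-1412421 + (-86/7 - 719/955))) = -6875820*(-4195 + (-1412421 - 87163/6685)) = -6875820*(-4195 - 9442121548/6685) = -6875820*(-9470165123/6685) = 1860432878743596/191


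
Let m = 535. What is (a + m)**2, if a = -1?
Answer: 285156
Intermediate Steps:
(a + m)**2 = (-1 + 535)**2 = 534**2 = 285156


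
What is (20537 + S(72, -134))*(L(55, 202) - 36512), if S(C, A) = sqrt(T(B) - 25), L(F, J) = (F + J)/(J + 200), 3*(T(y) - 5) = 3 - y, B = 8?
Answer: -301433193479/402 - 14677567*I*sqrt(195)/1206 ≈ -7.4983e+8 - 1.6995e+5*I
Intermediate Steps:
T(y) = 6 - y/3 (T(y) = 5 + (3 - y)/3 = 5 + (1 - y/3) = 6 - y/3)
L(F, J) = (F + J)/(200 + J)
S(C, A) = I*sqrt(195)/3 (S(C, A) = sqrt((6 - 1/3*8) - 25) = sqrt((6 - 8/3) - 25) = sqrt(10/3 - 25) = sqrt(-65/3) = I*sqrt(195)/3)
(20537 + S(72, -134))*(L(55, 202) - 36512) = (20537 + I*sqrt(195)/3)*((55 + 202)/(200 + 202) - 36512) = (20537 + I*sqrt(195)/3)*(257/402 - 36512) = (20537 + I*sqrt(195)/3)*(-14677567/402) = -301433193479/402 - 14677567*I*sqrt(195)/1206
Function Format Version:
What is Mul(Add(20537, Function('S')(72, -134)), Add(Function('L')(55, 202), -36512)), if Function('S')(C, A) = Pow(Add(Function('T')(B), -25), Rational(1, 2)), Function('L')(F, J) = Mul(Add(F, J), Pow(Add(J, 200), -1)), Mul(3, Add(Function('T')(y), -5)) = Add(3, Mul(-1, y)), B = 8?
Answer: Add(Rational(-301433193479, 402), Mul(Rational(-14677567, 1206), I, Pow(195, Rational(1, 2)))) ≈ Add(-7.4983e+8, Mul(-1.6995e+5, I))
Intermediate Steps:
Function('T')(y) = Add(6, Mul(Rational(-1, 3), y)) (Function('T')(y) = Add(5, Mul(Rational(1, 3), Add(3, Mul(-1, y)))) = Add(5, Add(1, Mul(Rational(-1, 3), y))) = Add(6, Mul(Rational(-1, 3), y)))
Function('L')(F, J) = Mul(Pow(Add(200, J), -1), Add(F, J)) (Function('L')(F, J) = Mul(Add(F, J), Pow(Add(200, J), -1)) = Mul(Pow(Add(200, J), -1), Add(F, J)))
Function('S')(C, A) = Mul(Rational(1, 3), I, Pow(195, Rational(1, 2))) (Function('S')(C, A) = Pow(Add(Add(6, Mul(Rational(-1, 3), 8)), -25), Rational(1, 2)) = Pow(Add(Add(6, Rational(-8, 3)), -25), Rational(1, 2)) = Pow(Add(Rational(10, 3), -25), Rational(1, 2)) = Pow(Rational(-65, 3), Rational(1, 2)) = Mul(Rational(1, 3), I, Pow(195, Rational(1, 2))))
Mul(Add(20537, Function('S')(72, -134)), Add(Function('L')(55, 202), -36512)) = Mul(Add(20537, Mul(Rational(1, 3), I, Pow(195, Rational(1, 2)))), Add(Mul(Pow(Add(200, 202), -1), Add(55, 202)), -36512)) = Mul(Add(20537, Mul(Rational(1, 3), I, Pow(195, Rational(1, 2)))), Add(Mul(Pow(402, -1), 257), -36512)) = Mul(Add(20537, Mul(Rational(1, 3), I, Pow(195, Rational(1, 2)))), Add(Mul(Rational(1, 402), 257), -36512)) = Mul(Add(20537, Mul(Rational(1, 3), I, Pow(195, Rational(1, 2)))), Add(Rational(257, 402), -36512)) = Mul(Add(20537, Mul(Rational(1, 3), I, Pow(195, Rational(1, 2)))), Rational(-14677567, 402)) = Add(Rational(-301433193479, 402), Mul(Rational(-14677567, 1206), I, Pow(195, Rational(1, 2))))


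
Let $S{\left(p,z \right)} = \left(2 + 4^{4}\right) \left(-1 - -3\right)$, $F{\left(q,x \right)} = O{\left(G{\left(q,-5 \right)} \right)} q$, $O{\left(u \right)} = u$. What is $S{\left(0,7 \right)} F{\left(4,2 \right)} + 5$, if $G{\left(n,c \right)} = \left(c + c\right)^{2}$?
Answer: $206405$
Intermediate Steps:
$G{\left(n,c \right)} = 4 c^{2}$ ($G{\left(n,c \right)} = \left(2 c\right)^{2} = 4 c^{2}$)
$F{\left(q,x \right)} = 100 q$ ($F{\left(q,x \right)} = 4 \left(-5\right)^{2} q = 4 \cdot 25 q = 100 q$)
$S{\left(p,z \right)} = 516$ ($S{\left(p,z \right)} = \left(2 + 256\right) \left(-1 + 3\right) = 258 \cdot 2 = 516$)
$S{\left(0,7 \right)} F{\left(4,2 \right)} + 5 = 516 \cdot 100 \cdot 4 + 5 = 516 \cdot 400 + 5 = 206400 + 5 = 206405$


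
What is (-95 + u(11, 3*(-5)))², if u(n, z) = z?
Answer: 12100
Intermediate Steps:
(-95 + u(11, 3*(-5)))² = (-95 + 3*(-5))² = (-95 - 15)² = (-110)² = 12100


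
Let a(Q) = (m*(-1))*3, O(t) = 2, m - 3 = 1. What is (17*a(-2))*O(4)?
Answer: -408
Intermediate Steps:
m = 4 (m = 3 + 1 = 4)
a(Q) = -12 (a(Q) = (4*(-1))*3 = -4*3 = -12)
(17*a(-2))*O(4) = (17*(-12))*2 = -204*2 = -408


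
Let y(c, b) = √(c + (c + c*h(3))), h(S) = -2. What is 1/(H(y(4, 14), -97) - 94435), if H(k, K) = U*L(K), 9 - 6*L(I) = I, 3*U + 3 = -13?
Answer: -9/850763 ≈ -1.0579e-5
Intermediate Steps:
U = -16/3 (U = -1 + (⅓)*(-13) = -1 - 13/3 = -16/3 ≈ -5.3333)
L(I) = 3/2 - I/6
y(c, b) = 0 (y(c, b) = √(c + (c + c*(-2))) = √(c + (c - 2*c)) = √(c - c) = √0 = 0)
H(k, K) = -8 + 8*K/9 (H(k, K) = -16*(3/2 - K/6)/3 = -8 + 8*K/9)
1/(H(y(4, 14), -97) - 94435) = 1/((-8 + (8/9)*(-97)) - 94435) = 1/((-8 - 776/9) - 94435) = 1/(-848/9 - 94435) = 1/(-850763/9) = -9/850763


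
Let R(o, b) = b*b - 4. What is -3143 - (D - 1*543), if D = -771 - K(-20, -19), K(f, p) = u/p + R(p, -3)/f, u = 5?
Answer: -139043/76 ≈ -1829.5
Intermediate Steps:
R(o, b) = -4 + b² (R(o, b) = b² - 4 = -4 + b²)
K(f, p) = 5/f + 5/p (K(f, p) = 5/p + (-4 + (-3)²)/f = 5/p + (-4 + 9)/f = 5/p + 5/f = 5/f + 5/p)
D = -58557/76 (D = -771 - (5/(-20) + 5/(-19)) = -771 - (5*(-1/20) + 5*(-1/19)) = -771 - (-¼ - 5/19) = -771 - 1*(-39/76) = -771 + 39/76 = -58557/76 ≈ -770.49)
-3143 - (D - 1*543) = -3143 - (-58557/76 - 1*543) = -3143 - (-58557/76 - 543) = -3143 - 1*(-99825/76) = -3143 + 99825/76 = -139043/76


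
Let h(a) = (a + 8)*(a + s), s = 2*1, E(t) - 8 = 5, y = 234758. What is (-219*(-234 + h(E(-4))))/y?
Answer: -17739/234758 ≈ -0.075563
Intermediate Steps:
E(t) = 13 (E(t) = 8 + 5 = 13)
s = 2
h(a) = (2 + a)*(8 + a) (h(a) = (a + 8)*(a + 2) = (8 + a)*(2 + a) = (2 + a)*(8 + a))
(-219*(-234 + h(E(-4))))/y = -219*(-234 + (16 + 13**2 + 10*13))/234758 = -219*(-234 + (16 + 169 + 130))*(1/234758) = -219*(-234 + 315)*(1/234758) = -219*81*(1/234758) = -17739*1/234758 = -17739/234758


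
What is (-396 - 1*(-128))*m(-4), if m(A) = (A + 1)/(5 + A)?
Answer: 804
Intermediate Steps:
m(A) = (1 + A)/(5 + A)
(-396 - 1*(-128))*m(-4) = (-396 - 1*(-128))*((1 - 4)/(5 - 4)) = (-396 + 128)*(-3/1) = -268*(-3) = 804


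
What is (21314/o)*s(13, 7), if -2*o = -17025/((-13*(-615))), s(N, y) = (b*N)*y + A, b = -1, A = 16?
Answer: -340810860/227 ≈ -1.5014e+6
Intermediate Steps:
s(N, y) = 16 - N*y (s(N, y) = (-N)*y + 16 = -N*y + 16 = 16 - N*y)
o = 1135/1066 (o = -(-17025)/(2*((-13*(-615)))) = -(-17025)/(2*7995) = -1/2*(-1135/533) = 1135/1066 ≈ 1.0647)
(21314/o)*s(13, 7) = (21314/(1135/1066))*(16 - 1*13*7) = (21314*(1066/1135))*(16 - 91) = (22720724/1135)*(-75) = -340810860/227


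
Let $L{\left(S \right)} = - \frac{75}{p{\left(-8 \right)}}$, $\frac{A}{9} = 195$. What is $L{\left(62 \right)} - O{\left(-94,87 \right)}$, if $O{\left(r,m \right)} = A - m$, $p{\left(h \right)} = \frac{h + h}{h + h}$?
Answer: $-1743$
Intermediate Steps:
$p{\left(h \right)} = 1$ ($p{\left(h \right)} = \frac{2 h}{2 h} = 2 h \frac{1}{2 h} = 1$)
$A = 1755$ ($A = 9 \cdot 195 = 1755$)
$O{\left(r,m \right)} = 1755 - m$
$L{\left(S \right)} = -75$ ($L{\left(S \right)} = - \frac{75}{1} = \left(-75\right) 1 = -75$)
$L{\left(62 \right)} - O{\left(-94,87 \right)} = -75 - \left(1755 - 87\right) = -75 - 1668 = -1743$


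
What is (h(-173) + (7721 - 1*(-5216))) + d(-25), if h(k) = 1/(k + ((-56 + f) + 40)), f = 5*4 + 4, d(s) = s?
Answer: 2130479/165 ≈ 12912.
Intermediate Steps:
f = 24 (f = 20 + 4 = 24)
h(k) = 1/(8 + k) (h(k) = 1/(k + ((-56 + 24) + 40)) = 1/(k + (-32 + 40)) = 1/(k + 8) = 1/(8 + k))
(h(-173) + (7721 - 1*(-5216))) + d(-25) = (1/(8 - 173) + (7721 - 1*(-5216))) - 25 = (1/(-165) + (7721 + 5216)) - 25 = (-1/165 + 12937) - 25 = 2134604/165 - 25 = 2130479/165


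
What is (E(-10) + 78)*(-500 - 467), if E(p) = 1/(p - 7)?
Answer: -1281275/17 ≈ -75369.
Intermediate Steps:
E(p) = 1/(-7 + p)
(E(-10) + 78)*(-500 - 467) = (1/(-7 - 10) + 78)*(-500 - 467) = (1/(-17) + 78)*(-967) = (-1/17 + 78)*(-967) = (1325/17)*(-967) = -1281275/17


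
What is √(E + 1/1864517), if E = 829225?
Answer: √2882737395608185542/1864517 ≈ 910.62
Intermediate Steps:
√(E + 1/1864517) = √(829225 + 1/1864517) = √(1546104109326/1864517) = √2882737395608185542/1864517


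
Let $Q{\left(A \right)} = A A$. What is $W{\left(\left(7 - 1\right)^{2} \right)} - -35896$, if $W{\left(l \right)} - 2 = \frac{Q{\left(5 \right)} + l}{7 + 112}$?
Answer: $\frac{4271923}{119} \approx 35899.0$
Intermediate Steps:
$Q{\left(A \right)} = A^{2}$
$W{\left(l \right)} = \frac{263}{119} + \frac{l}{119}$ ($W{\left(l \right)} = 2 + \frac{5^{2} + l}{7 + 112} = 2 + \frac{25 + l}{119} = 2 + \left(25 + l\right) \frac{1}{119} = 2 + \left(\frac{25}{119} + \frac{l}{119}\right) = \frac{263}{119} + \frac{l}{119}$)
$W{\left(\left(7 - 1\right)^{2} \right)} - -35896 = \left(\frac{263}{119} + \frac{\left(7 - 1\right)^{2}}{119}\right) - -35896 = \left(\frac{263}{119} + \frac{6^{2}}{119}\right) + 35896 = \left(\frac{263}{119} + \frac{1}{119} \cdot 36\right) + 35896 = \left(\frac{263}{119} + \frac{36}{119}\right) + 35896 = \frac{299}{119} + 35896 = \frac{4271923}{119}$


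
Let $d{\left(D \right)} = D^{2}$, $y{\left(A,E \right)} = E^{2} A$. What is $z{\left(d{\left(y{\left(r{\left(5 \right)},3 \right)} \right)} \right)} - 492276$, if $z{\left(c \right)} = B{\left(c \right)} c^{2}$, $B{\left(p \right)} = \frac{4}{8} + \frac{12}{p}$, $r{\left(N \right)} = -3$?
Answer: $- \frac{435615}{2} \approx -2.1781 \cdot 10^{5}$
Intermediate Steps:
$B{\left(p \right)} = \frac{1}{2} + \frac{12}{p}$ ($B{\left(p \right)} = 4 \cdot \frac{1}{8} + \frac{12}{p} = \frac{1}{2} + \frac{12}{p}$)
$y{\left(A,E \right)} = A E^{2}$
$z{\left(c \right)} = \frac{c \left(24 + c\right)}{2}$ ($z{\left(c \right)} = \frac{24 + c}{2 c} c^{2} = \frac{c \left(24 + c\right)}{2}$)
$z{\left(d{\left(y{\left(r{\left(5 \right)},3 \right)} \right)} \right)} - 492276 = \frac{\left(- 3 \cdot 3^{2}\right)^{2} \left(24 + \left(- 3 \cdot 3^{2}\right)^{2}\right)}{2} - 492276 = \frac{\left(\left(-3\right) 9\right)^{2} \left(24 + \left(\left(-3\right) 9\right)^{2}\right)}{2} - 492276 = \frac{\left(-27\right)^{2} \left(24 + \left(-27\right)^{2}\right)}{2} - 492276 = \frac{1}{2} \cdot 729 \left(24 + 729\right) - 492276 = \frac{1}{2} \cdot 729 \cdot 753 - 492276 = \frac{548937}{2} - 492276 = - \frac{435615}{2}$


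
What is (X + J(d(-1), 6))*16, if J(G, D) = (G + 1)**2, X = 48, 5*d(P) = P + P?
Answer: 19344/25 ≈ 773.76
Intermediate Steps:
d(P) = 2*P/5 (d(P) = (P + P)/5 = (2*P)/5 = 2*P/5)
J(G, D) = (1 + G)**2
(X + J(d(-1), 6))*16 = (48 + (1 + (2/5)*(-1))**2)*16 = (48 + (1 - 2/5)**2)*16 = (48 + (3/5)**2)*16 = (48 + 9/25)*16 = (1209/25)*16 = 19344/25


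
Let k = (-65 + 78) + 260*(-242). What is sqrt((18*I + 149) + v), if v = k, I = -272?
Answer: I*sqrt(67654) ≈ 260.1*I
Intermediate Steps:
k = -62907 (k = 13 - 62920 = -62907)
v = -62907
sqrt((18*I + 149) + v) = sqrt((18*(-272) + 149) - 62907) = sqrt((-4896 + 149) - 62907) = sqrt(-4747 - 62907) = sqrt(-67654) = I*sqrt(67654)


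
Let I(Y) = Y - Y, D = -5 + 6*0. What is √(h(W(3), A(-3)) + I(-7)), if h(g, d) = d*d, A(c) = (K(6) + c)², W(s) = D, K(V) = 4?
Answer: 1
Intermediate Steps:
D = -5 (D = -5 + 0 = -5)
W(s) = -5
I(Y) = 0
A(c) = (4 + c)²
h(g, d) = d²
√(h(W(3), A(-3)) + I(-7)) = √(((4 - 3)²)² + 0) = √((1²)² + 0) = √(1² + 0) = √(1 + 0) = √1 = 1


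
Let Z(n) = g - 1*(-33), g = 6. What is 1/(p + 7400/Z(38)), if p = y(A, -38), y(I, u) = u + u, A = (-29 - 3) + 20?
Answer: 39/4436 ≈ 0.0087917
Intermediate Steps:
A = -12 (A = -32 + 20 = -12)
Z(n) = 39 (Z(n) = 6 - 1*(-33) = 6 + 33 = 39)
y(I, u) = 2*u
p = -76 (p = 2*(-38) = -76)
1/(p + 7400/Z(38)) = 1/(-76 + 7400/39) = 1/(4436/39) = 39/4436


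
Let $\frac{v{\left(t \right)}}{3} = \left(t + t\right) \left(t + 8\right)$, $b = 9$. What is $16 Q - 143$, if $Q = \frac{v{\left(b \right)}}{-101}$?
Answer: $- \frac{29131}{101} \approx -288.43$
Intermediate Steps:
$v{\left(t \right)} = 6 t \left(8 + t\right)$ ($v{\left(t \right)} = 3 \left(t + t\right) \left(t + 8\right) = 3 \cdot 2 t \left(8 + t\right) = 6 t \left(8 + t\right)$)
$Q = - \frac{918}{101}$ ($Q = \frac{6 \cdot 9 \left(8 + 9\right)}{-101} = 6 \cdot 9 \cdot 17 \left(- \frac{1}{101}\right) = 918 \left(- \frac{1}{101}\right) = - \frac{918}{101} \approx -9.0891$)
$16 Q - 143 = 16 \left(- \frac{918}{101}\right) - 143 = - \frac{14688}{101} - 143 = - \frac{29131}{101}$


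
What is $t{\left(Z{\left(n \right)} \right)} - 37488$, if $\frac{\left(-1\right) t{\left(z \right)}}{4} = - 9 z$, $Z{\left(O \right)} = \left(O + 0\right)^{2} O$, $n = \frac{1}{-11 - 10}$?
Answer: $- \frac{38575156}{1029} \approx -37488.0$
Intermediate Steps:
$n = - \frac{1}{21}$ ($n = \frac{1}{-21} = - \frac{1}{21} \approx -0.047619$)
$Z{\left(O \right)} = O^{3}$ ($Z{\left(O \right)} = O^{2} O = O^{3}$)
$t{\left(z \right)} = 36 z$ ($t{\left(z \right)} = - 4 \left(- 9 z\right) = 36 z$)
$t{\left(Z{\left(n \right)} \right)} - 37488 = 36 \left(- \frac{1}{21}\right)^{3} - 37488 = 36 \left(- \frac{1}{9261}\right) - 37488 = - \frac{4}{1029} - 37488 = - \frac{38575156}{1029}$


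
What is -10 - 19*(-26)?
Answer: 484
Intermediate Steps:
-10 - 19*(-26) = -10 + 494 = 484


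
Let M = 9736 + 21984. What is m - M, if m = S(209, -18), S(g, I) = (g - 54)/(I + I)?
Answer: -1142075/36 ≈ -31724.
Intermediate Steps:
S(g, I) = (-54 + g)/(2*I) (S(g, I) = (-54 + g)/((2*I)) = (-54 + g)*(1/(2*I)) = (-54 + g)/(2*I))
M = 31720
m = -155/36 (m = (1/2)*(-54 + 209)/(-18) = (1/2)*(-1/18)*155 = -155/36 ≈ -4.3056)
m - M = -155/36 - 1*31720 = -155/36 - 31720 = -1142075/36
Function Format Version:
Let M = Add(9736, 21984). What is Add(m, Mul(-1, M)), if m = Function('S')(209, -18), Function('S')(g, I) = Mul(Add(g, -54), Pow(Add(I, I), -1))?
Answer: Rational(-1142075, 36) ≈ -31724.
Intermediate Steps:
Function('S')(g, I) = Mul(Rational(1, 2), Pow(I, -1), Add(-54, g)) (Function('S')(g, I) = Mul(Add(-54, g), Pow(Mul(2, I), -1)) = Mul(Add(-54, g), Mul(Rational(1, 2), Pow(I, -1))) = Mul(Rational(1, 2), Pow(I, -1), Add(-54, g)))
M = 31720
m = Rational(-155, 36) (m = Mul(Rational(1, 2), Pow(-18, -1), Add(-54, 209)) = Mul(Rational(1, 2), Rational(-1, 18), 155) = Rational(-155, 36) ≈ -4.3056)
Add(m, Mul(-1, M)) = Add(Rational(-155, 36), Mul(-1, 31720)) = Add(Rational(-155, 36), -31720) = Rational(-1142075, 36)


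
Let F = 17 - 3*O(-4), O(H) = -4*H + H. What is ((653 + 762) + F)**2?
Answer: 1948816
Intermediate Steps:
O(H) = -3*H
F = -19 (F = 17 - (-9)*(-4) = 17 - 3*12 = 17 - 36 = -19)
((653 + 762) + F)**2 = ((653 + 762) - 19)**2 = (1415 - 19)**2 = 1396**2 = 1948816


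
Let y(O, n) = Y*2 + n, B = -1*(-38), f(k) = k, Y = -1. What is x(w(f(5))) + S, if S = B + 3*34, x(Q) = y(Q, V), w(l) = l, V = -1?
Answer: 137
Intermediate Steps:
B = 38
y(O, n) = -2 + n (y(O, n) = -1*2 + n = -2 + n)
x(Q) = -3 (x(Q) = -2 - 1 = -3)
S = 140 (S = 38 + 3*34 = 38 + 102 = 140)
x(w(f(5))) + S = -3 + 140 = 137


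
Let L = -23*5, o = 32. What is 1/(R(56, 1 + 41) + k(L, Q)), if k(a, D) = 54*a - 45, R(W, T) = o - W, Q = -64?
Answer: -1/6279 ≈ -0.00015926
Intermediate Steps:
R(W, T) = 32 - W
L = -115
k(a, D) = -45 + 54*a
1/(R(56, 1 + 41) + k(L, Q)) = 1/((32 - 1*56) + (-45 + 54*(-115))) = 1/((32 - 56) + (-45 - 6210)) = 1/(-24 - 6255) = 1/(-6279) = -1/6279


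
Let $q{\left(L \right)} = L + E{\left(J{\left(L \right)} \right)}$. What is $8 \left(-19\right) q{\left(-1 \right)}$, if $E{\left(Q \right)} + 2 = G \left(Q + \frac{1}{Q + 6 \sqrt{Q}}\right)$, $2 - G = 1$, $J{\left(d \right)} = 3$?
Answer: $\frac{152}{33} - \frac{304 \sqrt{3}}{33} \approx -11.35$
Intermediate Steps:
$G = 1$ ($G = 2 - 1 = 1$)
$E{\left(Q \right)} = -2 + Q + \frac{1}{Q + 6 \sqrt{Q}}$ ($E{\left(Q \right)} = -2 + 1 \left(Q + \frac{1}{Q + 6 \sqrt{Q}}\right) = -2 + \left(Q + \frac{1}{Q + 6 \sqrt{Q}}\right) = -2 + Q + \frac{1}{Q + 6 \sqrt{Q}}$)
$q{\left(L \right)} = L + \frac{4 + 6 \sqrt{3}}{3 + 6 \sqrt{3}}$ ($q{\left(L \right)} = L + \frac{1 + 3^{2} - 12 \sqrt{3} - 6 + 6 \cdot 3^{\frac{3}{2}}}{3 + 6 \sqrt{3}} = L + \frac{1 + 9 - 12 \sqrt{3} - 6 + 6 \cdot 3 \sqrt{3}}{3 + 6 \sqrt{3}} = L + \frac{1 + 9 - 12 \sqrt{3} - 6 + 18 \sqrt{3}}{3 + 6 \sqrt{3}} = L + \frac{4 + 6 \sqrt{3}}{3 + 6 \sqrt{3}}$)
$8 \left(-19\right) q{\left(-1 \right)} = 8 \left(-19\right) \left(\frac{32}{33} - 1 + \frac{2 \sqrt{3}}{33}\right) = - 152 \left(- \frac{1}{33} + \frac{2 \sqrt{3}}{33}\right) = \frac{152}{33} - \frac{304 \sqrt{3}}{33}$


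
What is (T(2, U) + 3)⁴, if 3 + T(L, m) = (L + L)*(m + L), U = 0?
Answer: 4096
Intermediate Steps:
T(L, m) = -3 + 2*L*(L + m) (T(L, m) = -3 + (L + L)*(m + L) = -3 + (2*L)*(L + m) = -3 + 2*L*(L + m))
(T(2, U) + 3)⁴ = ((-3 + 2*2² + 2*2*0) + 3)⁴ = ((-3 + 2*4 + 0) + 3)⁴ = ((-3 + 8 + 0) + 3)⁴ = (5 + 3)⁴ = 8⁴ = 4096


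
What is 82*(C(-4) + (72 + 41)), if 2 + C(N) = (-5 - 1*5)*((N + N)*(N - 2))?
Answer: -30258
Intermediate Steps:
C(N) = -2 - 20*N*(-2 + N) (C(N) = -2 + (-5 - 1*5)*((N + N)*(N - 2)) = -2 + (-5 - 5)*((2*N)*(-2 + N)) = -2 - 20*N*(-2 + N))
82*(C(-4) + (72 + 41)) = 82*((-2 - 20*(-4)² + 40*(-4)) + (72 + 41)) = 82*((-2 - 20*16 - 160) + 113) = 82*((-2 - 320 - 160) + 113) = 82*(-482 + 113) = 82*(-369) = -30258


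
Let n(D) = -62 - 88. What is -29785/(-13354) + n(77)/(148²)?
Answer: 162601885/73126504 ≈ 2.2236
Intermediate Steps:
n(D) = -150
-29785/(-13354) + n(77)/(148²) = -29785/(-13354) - 150/(148²) = -29785*(-1/13354) - 150/21904 = 29785/13354 - 150*1/21904 = 29785/13354 - 75/10952 = 162601885/73126504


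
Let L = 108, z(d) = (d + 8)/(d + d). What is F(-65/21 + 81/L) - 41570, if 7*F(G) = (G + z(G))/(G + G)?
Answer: -22586003061/543326 ≈ -41570.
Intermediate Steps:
z(d) = (8 + d)/(2*d) (z(d) = (8 + d)/((2*d)) = (8 + d)*(1/(2*d)) = (8 + d)/(2*d))
F(G) = (G + (8 + G)/(2*G))/(14*G) (F(G) = ((G + (8 + G)/(2*G))/(G + G))/7 = ((G + (8 + G)/(2*G))/((2*G)))/7 = ((G + (8 + G)/(2*G))*(1/(2*G)))/7 = ((G + (8 + G)/(2*G))/(2*G))/7 = (G + (8 + G)/(2*G))/(14*G))
F(-65/21 + 81/L) - 41570 = (8 + (-65/21 + 81/108) + 2*(-65/21 + 81/108)**2)/(28*(-65/21 + 81/108)**2) - 41570 = (8 + (-65*1/21 + 81*(1/108)) + 2*(-65*1/21 + 81*(1/108))**2)/(28*(-65*1/21 + 81*(1/108))**2) - 41570 = (8 + (-65/21 + 3/4) + 2*(-65/21 + 3/4)**2)/(28*(-65/21 + 3/4)**2) - 41570 = (8 - 197/84 + 2*(-197/84)**2)/(28*(-197/84)**2) - 41570 = (1/28)*(7056/38809)*(8 - 197/84 + 2*(38809/7056)) - 41570 = (1/28)*(7056/38809)*(8 - 197/84 + 38809/3528) - 41570 = (1/28)*(7056/38809)*(58759/3528) - 41570 = 58759/543326 - 41570 = -22586003061/543326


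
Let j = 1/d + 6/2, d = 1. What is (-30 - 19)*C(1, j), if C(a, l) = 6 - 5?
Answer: -49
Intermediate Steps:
j = 4 (j = 1/1 + 6/2 = 1*1 + 6*(½) = 1 + 3 = 4)
C(a, l) = 1
(-30 - 19)*C(1, j) = (-30 - 19)*1 = -49*1 = -49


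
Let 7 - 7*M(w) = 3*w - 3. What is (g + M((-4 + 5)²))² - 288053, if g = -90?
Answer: -280132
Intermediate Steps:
M(w) = 10/7 - 3*w/7 (M(w) = 1 - (3*w - 3)/7 = 1 - (-3 + 3*w)/7 = 1 + (3/7 - 3*w/7) = 10/7 - 3*w/7)
(g + M((-4 + 5)²))² - 288053 = (-90 + (10/7 - 3*(-4 + 5)²/7))² - 288053 = (-90 + (10/7 - 3/7*1²))² - 288053 = (-90 + (10/7 - 3/7*1))² - 288053 = (-90 + (10/7 - 3/7))² - 288053 = (-90 + 1)² - 288053 = (-89)² - 288053 = 7921 - 288053 = -280132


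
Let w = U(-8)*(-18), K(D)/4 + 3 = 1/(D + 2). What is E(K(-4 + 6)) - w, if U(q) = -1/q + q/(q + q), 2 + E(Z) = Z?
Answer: -7/4 ≈ -1.7500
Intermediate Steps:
K(D) = -12 + 4/(2 + D) (K(D) = -12 + 4/(D + 2) = -12 + 4/(2 + D))
E(Z) = -2 + Z
U(q) = ½ - 1/q (U(q) = -1/q + q/((2*q)) = -1/q + q*(1/(2*q)) = -1/q + ½ = ½ - 1/q)
w = -45/4 (w = ((½)*(-2 - 8)/(-8))*(-18) = ((½)*(-⅛)*(-10))*(-18) = (5/8)*(-18) = -45/4 ≈ -11.250)
E(K(-4 + 6)) - w = (-2 + 4*(-5 - 3*(-4 + 6))/(2 + (-4 + 6))) - 1*(-45/4) = (-2 + 4*(-5 - 3*2)/(2 + 2)) + 45/4 = (-2 + 4*(-5 - 6)/4) + 45/4 = (-2 + 4*(¼)*(-11)) + 45/4 = (-2 - 11) + 45/4 = -13 + 45/4 = -7/4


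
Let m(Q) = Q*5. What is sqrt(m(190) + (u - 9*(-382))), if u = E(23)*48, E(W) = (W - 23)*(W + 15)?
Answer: 2*sqrt(1097) ≈ 66.242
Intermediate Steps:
m(Q) = 5*Q
E(W) = (-23 + W)*(15 + W)
u = 0 (u = (-345 + 23**2 - 8*23)*48 = (-345 + 529 - 184)*48 = 0*48 = 0)
sqrt(m(190) + (u - 9*(-382))) = sqrt(5*190 + (0 - 9*(-382))) = sqrt(950 + (0 + 3438)) = sqrt(950 + 3438) = sqrt(4388) = 2*sqrt(1097)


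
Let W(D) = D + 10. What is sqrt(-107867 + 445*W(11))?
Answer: I*sqrt(98522) ≈ 313.88*I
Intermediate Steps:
W(D) = 10 + D
sqrt(-107867 + 445*W(11)) = sqrt(-107867 + 445*(10 + 11)) = sqrt(-107867 + 445*21) = sqrt(-107867 + 9345) = sqrt(-98522) = I*sqrt(98522)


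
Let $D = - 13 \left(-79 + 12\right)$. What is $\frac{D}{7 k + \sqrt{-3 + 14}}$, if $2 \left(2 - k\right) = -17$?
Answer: $\frac{256074}{21565} - \frac{3484 \sqrt{11}}{21565} \approx 11.339$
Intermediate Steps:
$k = \frac{21}{2}$ ($k = 2 - - \frac{17}{2} = 2 + \frac{17}{2} = \frac{21}{2} \approx 10.5$)
$D = 871$ ($D = \left(-13\right) \left(-67\right) = 871$)
$\frac{D}{7 k + \sqrt{-3 + 14}} = \frac{871}{7 \cdot \frac{21}{2} + \sqrt{-3 + 14}} = \frac{871}{\frac{147}{2} + \sqrt{11}}$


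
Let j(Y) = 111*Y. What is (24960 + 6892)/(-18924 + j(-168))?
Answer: -7963/9393 ≈ -0.84776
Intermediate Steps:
(24960 + 6892)/(-18924 + j(-168)) = (24960 + 6892)/(-18924 + 111*(-168)) = 31852/(-18924 - 18648) = 31852/(-37572) = 31852*(-1/37572) = -7963/9393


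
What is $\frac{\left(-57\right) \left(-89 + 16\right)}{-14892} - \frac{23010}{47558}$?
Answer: $- \frac{1234141}{1616972} \approx -0.76324$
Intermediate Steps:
$\frac{\left(-57\right) \left(-89 + 16\right)}{-14892} - \frac{23010}{47558} = \left(-57\right) \left(-73\right) \left(- \frac{1}{14892}\right) - \frac{11505}{23779} = 4161 \left(- \frac{1}{14892}\right) - \frac{11505}{23779} = - \frac{19}{68} - \frac{11505}{23779} = - \frac{1234141}{1616972}$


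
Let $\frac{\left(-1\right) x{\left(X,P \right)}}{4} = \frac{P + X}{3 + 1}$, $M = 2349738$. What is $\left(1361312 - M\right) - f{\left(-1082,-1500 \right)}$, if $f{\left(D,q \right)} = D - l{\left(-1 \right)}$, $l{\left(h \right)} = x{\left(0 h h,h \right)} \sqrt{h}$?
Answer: $-987344 + i \approx -9.8734 \cdot 10^{5} + 1.0 i$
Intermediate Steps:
$x{\left(X,P \right)} = - P - X$ ($x{\left(X,P \right)} = - 4 \frac{P + X}{3 + 1} = - 4 \frac{P + X}{4} = - 4 \left(P + X\right) \frac{1}{4} = - 4 \left(\frac{P}{4} + \frac{X}{4}\right) = - P - X$)
$l{\left(h \right)} = - h^{\frac{3}{2}}$ ($l{\left(h \right)} = \left(- h - 0 h h\right) \sqrt{h} = \left(- h - 0 h\right) \sqrt{h} = \left(- h - 0\right) \sqrt{h} = \left(- h + 0\right) \sqrt{h} = - h \sqrt{h} = - h^{\frac{3}{2}}$)
$f{\left(D,q \right)} = D - i$ ($f{\left(D,q \right)} = D - - \left(-1\right)^{\frac{3}{2}} = D - - \left(-1\right) i = D - i$)
$\left(1361312 - M\right) - f{\left(-1082,-1500 \right)} = \left(1361312 - 2349738\right) - \left(-1082 - i\right) = \left(1361312 - 2349738\right) + \left(1082 + i\right) = -988426 + \left(1082 + i\right) = -987344 + i$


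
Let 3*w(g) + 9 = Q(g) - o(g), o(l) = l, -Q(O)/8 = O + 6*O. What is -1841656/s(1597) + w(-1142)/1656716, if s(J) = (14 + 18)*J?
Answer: -47656129069/1322887726 ≈ -36.024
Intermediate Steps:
Q(O) = -56*O (Q(O) = -8*(O + 6*O) = -56*O)
s(J) = 32*J
w(g) = -3 - 19*g (w(g) = -3 + (-56*g - g)/3 = -3 + (-57*g)/3 = -3 - 19*g)
-1841656/s(1597) + w(-1142)/1656716 = -1841656/(32*1597) + (-3 - 19*(-1142))/1656716 = -1841656/51104 + (-3 + 21698)*(1/1656716) = -1841656*1/51104 + 21695*(1/1656716) = -230207/6388 + 21695/1656716 = -47656129069/1322887726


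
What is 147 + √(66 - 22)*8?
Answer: 147 + 16*√11 ≈ 200.07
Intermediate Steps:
147 + √(66 - 22)*8 = 147 + √44*8 = 147 + (2*√11)*8 = 147 + 16*√11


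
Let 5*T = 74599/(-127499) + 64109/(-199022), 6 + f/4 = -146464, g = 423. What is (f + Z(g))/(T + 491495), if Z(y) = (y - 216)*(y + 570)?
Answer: -48254443407533810/62358665542609981 ≈ -0.77382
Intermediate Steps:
Z(y) = (-216 + y)*(570 + y)
f = -585880 (f = -24 + 4*(-146464) = -24 - 585856 = -585880)
T = -23020675569/126875529890 (T = (74599/(-127499) + 64109/(-199022))/5 = (74599*(-1/127499) + 64109*(-1/199022))/5 = (-74599/127499 - 64109/199022)/5 = (1/5)*(-23020675569/25375105978) = -23020675569/126875529890 ≈ -0.18144)
(f + Z(g))/(T + 491495) = (-585880 + (-123120 + 423**2 + 354*423))/(-23020675569/126875529890 + 491495) = (-585880 + (-123120 + 178929 + 149742))/(62358665542609981/126875529890) = (-585880 + 205551)*(126875529890/62358665542609981) = -380329*126875529890/62358665542609981 = -48254443407533810/62358665542609981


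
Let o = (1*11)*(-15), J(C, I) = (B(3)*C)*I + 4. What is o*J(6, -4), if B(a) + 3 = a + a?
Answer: 11220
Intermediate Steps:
B(a) = -3 + 2*a (B(a) = -3 + (a + a) = -3 + 2*a)
J(C, I) = 4 + 3*C*I (J(C, I) = ((-3 + 2*3)*C)*I + 4 = ((-3 + 6)*C)*I + 4 = (3*C)*I + 4 = 3*C*I + 4 = 4 + 3*C*I)
o = -165 (o = 11*(-15) = -165)
o*J(6, -4) = -165*(4 + 3*6*(-4)) = -165*(4 - 72) = -165*(-68) = 11220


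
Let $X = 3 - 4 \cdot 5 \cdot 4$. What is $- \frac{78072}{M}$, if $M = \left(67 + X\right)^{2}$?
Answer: $- \frac{19518}{25} \approx -780.72$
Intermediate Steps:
$X = -77$ ($X = 3 - 80 = -77$)
$M = 100$ ($M = \left(67 - 77\right)^{2} = \left(-10\right)^{2} = 100$)
$- \frac{78072}{M} = - \frac{78072}{100} = \left(-78072\right) \frac{1}{100} = - \frac{19518}{25}$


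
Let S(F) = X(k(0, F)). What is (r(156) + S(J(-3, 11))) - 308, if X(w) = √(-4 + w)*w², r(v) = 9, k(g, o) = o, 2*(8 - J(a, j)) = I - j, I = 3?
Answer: -299 + 288*√2 ≈ 108.29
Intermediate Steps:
J(a, j) = 13/2 + j/2 (J(a, j) = 8 - (3 - j)/2 = 8 + (-3/2 + j/2) = 13/2 + j/2)
X(w) = w²*√(-4 + w)
S(F) = F²*√(-4 + F)
(r(156) + S(J(-3, 11))) - 308 = (9 + (13/2 + (½)*11)²*√(-4 + (13/2 + (½)*11))) - 308 = (9 + (13/2 + 11/2)²*√(-4 + (13/2 + 11/2))) - 308 = (9 + 12²*√(-4 + 12)) - 308 = (9 + 144*√8) - 308 = (9 + 144*(2*√2)) - 308 = (9 + 288*√2) - 308 = -299 + 288*√2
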